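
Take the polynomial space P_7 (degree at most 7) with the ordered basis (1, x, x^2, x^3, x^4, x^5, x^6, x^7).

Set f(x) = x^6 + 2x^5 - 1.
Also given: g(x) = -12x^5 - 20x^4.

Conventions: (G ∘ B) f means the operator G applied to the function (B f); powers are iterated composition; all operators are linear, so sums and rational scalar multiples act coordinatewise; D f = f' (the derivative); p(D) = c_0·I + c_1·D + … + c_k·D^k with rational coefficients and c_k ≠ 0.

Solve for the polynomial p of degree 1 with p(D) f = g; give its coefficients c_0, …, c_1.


c_0 = 0, c_1 = -2

D^0 f = x^6 + 2x^5 - 1
D^1 f = 6x^5 + 10x^4
matching coefficients of g against c_0 f + c_1 Df + … from the top degree down determines the c_i
solution: c_0 = 0, c_1 = -2


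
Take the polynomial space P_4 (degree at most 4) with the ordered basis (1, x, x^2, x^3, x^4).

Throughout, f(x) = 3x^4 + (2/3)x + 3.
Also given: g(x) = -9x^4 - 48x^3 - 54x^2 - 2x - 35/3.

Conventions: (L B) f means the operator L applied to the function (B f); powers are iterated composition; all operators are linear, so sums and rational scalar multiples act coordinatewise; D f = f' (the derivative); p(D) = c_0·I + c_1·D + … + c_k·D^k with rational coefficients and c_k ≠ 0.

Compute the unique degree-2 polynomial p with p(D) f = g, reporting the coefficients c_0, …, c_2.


c_0 = -3, c_1 = -4, c_2 = -3/2

D^0 f = 3x^4 + (2/3)x + 3
D^1 f = 12x^3 + 2/3
D^2 f = 36x^2
matching coefficients of g against c_0 f + c_1 Df + … from the top degree down determines the c_i
solution: c_0 = -3, c_1 = -4, c_2 = -3/2


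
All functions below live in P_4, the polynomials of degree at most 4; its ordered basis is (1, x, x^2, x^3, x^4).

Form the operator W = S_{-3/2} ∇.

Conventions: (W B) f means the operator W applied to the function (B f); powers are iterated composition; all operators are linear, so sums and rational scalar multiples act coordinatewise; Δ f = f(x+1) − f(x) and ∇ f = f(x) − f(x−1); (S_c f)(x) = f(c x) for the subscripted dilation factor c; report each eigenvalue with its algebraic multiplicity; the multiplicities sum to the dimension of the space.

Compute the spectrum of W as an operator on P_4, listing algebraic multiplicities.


image of 1: 0
image of x: 1
image of x^2: -3x - 1
image of x^3: (27/4)x^2 + (9/2)x + 1
image of x^4: -(27/2)x^3 - (27/2)x^2 - 6x - 1
the matrix is upper triangular; its diagonal is (0, 0, 0, 0, 0)
for a triangular matrix the eigenvalues are the diagonal entries, with algebraic multiplicity their repetition count

λ = 0 (multiplicity 5)


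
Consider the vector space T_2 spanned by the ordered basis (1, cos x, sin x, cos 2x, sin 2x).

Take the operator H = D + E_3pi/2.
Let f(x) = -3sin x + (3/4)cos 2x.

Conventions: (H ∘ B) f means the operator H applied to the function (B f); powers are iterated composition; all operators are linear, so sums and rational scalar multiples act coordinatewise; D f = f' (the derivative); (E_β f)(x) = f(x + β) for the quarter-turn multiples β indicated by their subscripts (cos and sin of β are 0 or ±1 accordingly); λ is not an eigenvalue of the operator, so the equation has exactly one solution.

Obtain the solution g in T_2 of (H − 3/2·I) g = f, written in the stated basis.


g(x) = 2sin x - (15/82)cos 2x + (6/41)sin 2x

write g with unknown coordinates in the stated basis and equate coefficients in (H − 3/2·I) g = f
solving from the highest basis element down gives g = 2sin x - (15/82)cos 2x + (6/41)sin 2x
check: H g = (39/82)cos 2x + (9/41)sin 2x
so H g − 3/2·g = -3sin x + (3/4)cos 2x = f ✓


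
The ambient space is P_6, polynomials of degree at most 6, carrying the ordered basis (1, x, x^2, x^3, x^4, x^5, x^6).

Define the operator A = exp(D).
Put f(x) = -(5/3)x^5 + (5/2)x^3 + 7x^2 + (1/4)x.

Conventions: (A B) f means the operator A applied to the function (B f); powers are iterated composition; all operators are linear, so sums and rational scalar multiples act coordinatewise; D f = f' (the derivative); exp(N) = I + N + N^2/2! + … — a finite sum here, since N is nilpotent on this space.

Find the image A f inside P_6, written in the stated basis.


order-1 term: -(25/3)x^4 + (15/2)x^2 + 14x + 1/4
order-2 term: -(50/3)x^3 + (15/2)x + 7
order-3 term: -(50/3)x^2 + 5/2
order-4 term: -(25/3)x
order-5 term: -5/3
the series for exp(D) f terminates at order 5
exp(D) f = -(5/3)x^5 - (25/3)x^4 - (85/6)x^3 - (13/6)x^2 + (161/12)x + 97/12

the result is g(x) = -(5/3)x^5 - (25/3)x^4 - (85/6)x^3 - (13/6)x^2 + (161/12)x + 97/12


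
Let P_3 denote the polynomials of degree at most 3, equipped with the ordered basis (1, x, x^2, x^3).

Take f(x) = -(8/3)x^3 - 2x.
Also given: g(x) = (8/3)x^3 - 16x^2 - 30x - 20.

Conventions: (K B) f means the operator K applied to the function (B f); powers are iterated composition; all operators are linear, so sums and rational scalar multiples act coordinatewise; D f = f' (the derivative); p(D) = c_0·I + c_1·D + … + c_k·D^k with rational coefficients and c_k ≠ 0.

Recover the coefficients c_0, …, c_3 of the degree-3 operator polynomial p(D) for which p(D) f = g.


p(D) = -I + 2·D + 2·D^2 + D^3, i.e. c_0 = -1, c_1 = 2, c_2 = 2, c_3 = 1

D^0 f = -(8/3)x^3 - 2x
D^1 f = -8x^2 - 2
D^2 f = -16x
D^3 f = -16
matching coefficients of g against c_0 f + c_1 Df + … from the top degree down determines the c_i
solution: c_0 = -1, c_1 = 2, c_2 = 2, c_3 = 1


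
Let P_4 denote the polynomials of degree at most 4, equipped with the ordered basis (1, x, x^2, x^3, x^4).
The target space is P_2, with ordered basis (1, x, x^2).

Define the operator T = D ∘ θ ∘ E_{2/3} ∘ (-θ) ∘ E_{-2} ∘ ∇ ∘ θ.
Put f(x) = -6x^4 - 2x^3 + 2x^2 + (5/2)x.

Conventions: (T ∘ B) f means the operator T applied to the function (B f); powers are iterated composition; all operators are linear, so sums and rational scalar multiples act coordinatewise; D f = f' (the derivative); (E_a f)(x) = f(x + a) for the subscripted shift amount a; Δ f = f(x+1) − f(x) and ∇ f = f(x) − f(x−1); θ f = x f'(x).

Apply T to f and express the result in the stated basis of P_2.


g(x) = 2592x^2 - 3312x + 238

θ f = -24x^4 - 6x^3 + 4x^2 + (5/2)x
∇ θ f = -96x^3 + 126x^2 - 70x + 33/2
E_{-2} ∇ θ f = -96x^3 + 702x^2 - 1726x + 2857/2
θ (E_{-2} ∘ ∇ ∘ θ) f = -288x^3 + 1404x^2 - 1726x
(-θ) (E_{-2} ∘ ∇ ∘ θ) f = 288x^3 - 1404x^2 + 1726x
E_{2/3} (-θ) (E_{-2} ∘ ∇ ∘ θ) f = 288x^3 - 828x^2 + 238x + 612
θ E_{2/3} (-θ) (E_{-2} ∘ ∇ ∘ θ) f = 864x^3 - 1656x^2 + 238x
D θ E_{2/3} (-θ) (E_{-2} ∘ ∇ ∘ θ) f = 2592x^2 - 3312x + 238


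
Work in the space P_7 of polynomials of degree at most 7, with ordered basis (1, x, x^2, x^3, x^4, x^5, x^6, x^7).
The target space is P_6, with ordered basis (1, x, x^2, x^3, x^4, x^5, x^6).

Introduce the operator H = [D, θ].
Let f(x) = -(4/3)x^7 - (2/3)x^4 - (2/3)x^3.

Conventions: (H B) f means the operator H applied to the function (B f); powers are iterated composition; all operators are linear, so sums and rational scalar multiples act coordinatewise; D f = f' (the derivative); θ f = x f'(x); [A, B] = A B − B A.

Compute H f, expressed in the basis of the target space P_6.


θ f = -(28/3)x^7 - (8/3)x^4 - 2x^3
D θ f = -(196/3)x^6 - (32/3)x^3 - 6x^2
D f = -(28/3)x^6 - (8/3)x^3 - 2x^2
θ D f = -56x^6 - 8x^3 - 4x^2
[D, θ] f = -(28/3)x^6 - (8/3)x^3 - 2x^2

the image equals g(x) = -(28/3)x^6 - (8/3)x^3 - 2x^2


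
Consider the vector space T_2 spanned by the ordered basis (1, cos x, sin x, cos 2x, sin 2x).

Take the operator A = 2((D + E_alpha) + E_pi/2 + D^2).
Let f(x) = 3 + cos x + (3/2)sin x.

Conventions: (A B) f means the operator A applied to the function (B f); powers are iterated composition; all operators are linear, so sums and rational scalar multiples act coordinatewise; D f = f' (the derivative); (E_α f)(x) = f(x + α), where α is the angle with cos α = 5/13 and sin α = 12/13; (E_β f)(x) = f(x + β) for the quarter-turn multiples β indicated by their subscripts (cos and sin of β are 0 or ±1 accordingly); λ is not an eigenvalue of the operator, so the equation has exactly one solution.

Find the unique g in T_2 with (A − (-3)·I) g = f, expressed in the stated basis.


write g with unknown coordinates in the stated basis and equate coefficients in (A − (-3)·I) g = f
solving from the highest basis element down gives g = 3/7 - (91/485)cos x + (221/970)sin x
check: A g = 12/7 + (758/485)cos x + (396/485)sin x
so A g − (-3)·g = 3 + cos x + (3/2)sin x = f ✓

g(x) = 3/7 - (91/485)cos x + (221/970)sin x


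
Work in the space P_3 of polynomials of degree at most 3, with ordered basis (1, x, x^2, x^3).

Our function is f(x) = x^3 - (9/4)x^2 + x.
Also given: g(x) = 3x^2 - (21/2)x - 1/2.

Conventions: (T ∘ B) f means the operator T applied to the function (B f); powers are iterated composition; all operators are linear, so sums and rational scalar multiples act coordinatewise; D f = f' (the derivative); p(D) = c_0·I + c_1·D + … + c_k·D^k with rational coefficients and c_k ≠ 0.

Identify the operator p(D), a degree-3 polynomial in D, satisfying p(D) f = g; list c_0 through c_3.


p(D) = D − D^2 − D^3, i.e. c_0 = 0, c_1 = 1, c_2 = -1, c_3 = -1

D^0 f = x^3 - (9/4)x^2 + x
D^1 f = 3x^2 - (9/2)x + 1
D^2 f = 6x - 9/2
D^3 f = 6
matching coefficients of g against c_0 f + c_1 Df + … from the top degree down determines the c_i
solution: c_0 = 0, c_1 = 1, c_2 = -1, c_3 = -1


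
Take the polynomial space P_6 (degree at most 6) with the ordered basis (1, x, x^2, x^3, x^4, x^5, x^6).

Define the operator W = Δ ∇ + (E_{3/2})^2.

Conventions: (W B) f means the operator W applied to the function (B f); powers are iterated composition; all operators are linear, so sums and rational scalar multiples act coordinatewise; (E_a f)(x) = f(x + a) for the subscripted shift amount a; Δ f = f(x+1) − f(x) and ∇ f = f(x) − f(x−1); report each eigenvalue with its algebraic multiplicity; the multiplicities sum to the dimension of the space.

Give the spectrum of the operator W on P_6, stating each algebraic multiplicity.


image of 1: 1
image of x: x + 3
image of x^2: x^2 + 6x + 11
image of x^3: x^3 + 9x^2 + 33x + 27
image of x^4: x^4 + 12x^3 + 66x^2 + 108x + 83
image of x^5: x^5 + 15x^4 + 110x^3 + 270x^2 + 415x + 243
image of x^6: x^6 + 18x^5 + 165x^4 + 540x^3 + 1245x^2 + 1458x + 731
the matrix is upper triangular; its diagonal is (1, 1, 1, 1, 1, 1, 1)
for a triangular matrix the eigenvalues are the diagonal entries, with algebraic multiplicity their repetition count

λ = 1 (multiplicity 7)


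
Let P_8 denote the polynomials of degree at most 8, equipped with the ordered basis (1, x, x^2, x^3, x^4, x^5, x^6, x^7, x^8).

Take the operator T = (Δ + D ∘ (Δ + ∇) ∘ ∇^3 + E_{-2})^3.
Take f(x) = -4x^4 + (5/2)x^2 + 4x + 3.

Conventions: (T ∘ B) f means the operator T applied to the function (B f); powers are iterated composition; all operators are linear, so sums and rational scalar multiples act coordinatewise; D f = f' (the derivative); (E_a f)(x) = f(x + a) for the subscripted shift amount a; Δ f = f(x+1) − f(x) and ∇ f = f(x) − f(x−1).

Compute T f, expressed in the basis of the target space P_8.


the image equals g(x) = -4x^4 + 48x^3 - (1003/2)x^2 + 1861x - 6705/2

Δ f = -16x^3 - 24x^2 - 11x + 5/2
∇ f = -16x^3 + 24x^2 - 11x + 11/2
∇ ∇ f = -48x^2 + 96x - 51
∇ ∇ ∇ f = -96x + 144
Δ ∇^3 f = -96
∇ ∇^3 f = -96
(Δ + ∇) ∇^3 f = -192
D (Δ + ∇) ∇^3 f = 0
E_{-2} f = -4x^4 + 32x^3 - (187/2)x^2 + 122x - 59
(Δ + D ∘ (Δ + ∇) ∘ ∇^3 + E_{-2}) f = -4x^4 + 16x^3 - (235/2)x^2 + 111x - 113/2
Δ (Δ + D ∘ (Δ + ∇) ∘ ∇^3 + E_{-2}) f = -16x^3 + 24x^2 - 203x + 11/2
∇ (Δ + D ∘ (Δ + ∇) ∘ ∇^3 + E_{-2}) f = -16x^3 + 72x^2 - 299x + 497/2
∇ ∇ (Δ + D ∘ (Δ + ∇) ∘ ∇^3 + E_{-2}) f = -48x^2 + 192x - 387
∇ ∇ ∇ (Δ + D ∘ (Δ + ∇) ∘ ∇^3 + E_{-2}) f = -96x + 240
Δ ∇^3 (Δ + D ∘ (Δ + ∇) ∘ ∇^3 + E_{-2}) f = -96
∇ ∇^3 (Δ + D ∘ (Δ + ∇) ∘ ∇^3 + E_{-2}) f = -96
(Δ + ∇) ∇^3 (Δ + D ∘ (Δ + ∇) ∘ ∇^3 + E_{-2}) f = -192
D (Δ + ∇) ∇^3 (Δ + D ∘ (Δ + ∇) ∘ ∇^3 + E_{-2}) f = 0
E_{-2} (Δ + D ∘ (Δ + ∇) ∘ ∇^3 + E_{-2}) f = -4x^4 + 48x^3 - (619/2)x^2 + 901x - 1881/2
(Δ + D ∘ (Δ + ∇) ∘ ∇^3 + E_{-2}) (Δ + D ∘ (Δ + ∇) ∘ ∇^3 + E_{-2}) f = -4x^4 + 32x^3 - (571/2)x^2 + 698x - 935
Δ (Δ + D ∘ (Δ + ∇) ∘ ∇^3 + E_{-2}) (Δ + D ∘ (Δ + ∇) ∘ ∇^3 + E_{-2}) f = -16x^3 + 72x^2 - 491x + 881/2
∇ (Δ + D ∘ (Δ + ∇) ∘ ∇^3 + E_{-2}) (Δ + D ∘ (Δ + ∇) ∘ ∇^3 + E_{-2}) f = -16x^3 + 120x^2 - 683x + 2039/2
∇ ∇ (Δ + D ∘ (Δ + ∇) ∘ ∇^3 + E_{-2}) (Δ + D ∘ (Δ + ∇) ∘ ∇^3 + E_{-2}) f = -48x^2 + 288x - 819
∇ ∇ ∇ (Δ + D ∘ (Δ + ∇) ∘ ∇^3 + E_{-2}) (Δ + D ∘ (Δ + ∇) ∘ ∇^3 + E_{-2}) f = -96x + 336
Δ ∇^3 (Δ + D ∘ (Δ + ∇) ∘ ∇^3 + E_{-2}) (Δ + D ∘ (Δ + ∇) ∘ ∇^3 + E_{-2}) f = -96
∇ ∇^3 (Δ + D ∘ (Δ + ∇) ∘ ∇^3 + E_{-2}) (Δ + D ∘ (Δ + ∇) ∘ ∇^3 + E_{-2}) f = -96
(Δ + ∇) ∇^3 (Δ + D ∘ (Δ + ∇) ∘ ∇^3 + E_{-2}) (Δ + D ∘ (Δ + ∇) ∘ ∇^3 + E_{-2}) f = -192
D (Δ + ∇) ∇^3 (Δ + D ∘ (Δ + ∇) ∘ ∇^3 + E_{-2}) (Δ + D ∘ (Δ + ∇) ∘ ∇^3 + E_{-2}) f = 0
E_{-2} (Δ + D ∘ (Δ + ∇) ∘ ∇^3 + E_{-2}) (Δ + D ∘ (Δ + ∇) ∘ ∇^3 + E_{-2}) f = -4x^4 + 64x^3 - (1147/2)x^2 + 2352x - 3793
(Δ + D ∘ (Δ + ∇) ∘ ∇^3 + E_{-2}) (Δ + D ∘ (Δ + ∇) ∘ ∇^3 + E_{-2}) (Δ + D ∘ (Δ + ∇) ∘ ∇^3 + E_{-2}) f = -4x^4 + 48x^3 - (1003/2)x^2 + 1861x - 6705/2


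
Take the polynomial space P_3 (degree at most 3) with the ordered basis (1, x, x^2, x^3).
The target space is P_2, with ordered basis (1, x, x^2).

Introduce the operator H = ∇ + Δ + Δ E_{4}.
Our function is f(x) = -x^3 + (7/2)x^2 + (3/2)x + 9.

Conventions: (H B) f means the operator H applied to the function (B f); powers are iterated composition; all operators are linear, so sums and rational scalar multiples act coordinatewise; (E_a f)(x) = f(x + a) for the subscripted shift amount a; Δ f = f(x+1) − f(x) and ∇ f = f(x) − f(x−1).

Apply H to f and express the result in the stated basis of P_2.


the result is g(x) = -9x^2 - 6x - 27

∇ f = -3x^2 + 10x - 3
Δ f = -3x^2 + 4x + 4
E_{4} f = -x^3 - (17/2)x^2 - (37/2)x + 7
Δ E_{4} f = -3x^2 - 20x - 28
(∇ + Δ + Δ E_{4}) f = -9x^2 - 6x - 27


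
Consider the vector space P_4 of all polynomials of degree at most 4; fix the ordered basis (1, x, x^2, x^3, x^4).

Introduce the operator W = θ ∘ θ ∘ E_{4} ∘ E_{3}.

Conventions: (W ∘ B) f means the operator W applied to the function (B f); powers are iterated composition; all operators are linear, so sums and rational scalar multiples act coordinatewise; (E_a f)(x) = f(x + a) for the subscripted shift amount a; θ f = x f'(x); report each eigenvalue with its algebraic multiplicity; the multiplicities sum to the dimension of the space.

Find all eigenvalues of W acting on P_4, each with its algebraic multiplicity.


λ = 0 (multiplicity 1), λ = 1 (multiplicity 1), λ = 4 (multiplicity 1), λ = 9 (multiplicity 1), λ = 16 (multiplicity 1)

image of 1: 0
image of x: x
image of x^2: 4x^2 + 14x
image of x^3: 9x^3 + 84x^2 + 147x
image of x^4: 16x^4 + 252x^3 + 1176x^2 + 1372x
the matrix is upper triangular; its diagonal is (0, 1, 4, 9, 16)
for a triangular matrix the eigenvalues are the diagonal entries, with algebraic multiplicity their repetition count


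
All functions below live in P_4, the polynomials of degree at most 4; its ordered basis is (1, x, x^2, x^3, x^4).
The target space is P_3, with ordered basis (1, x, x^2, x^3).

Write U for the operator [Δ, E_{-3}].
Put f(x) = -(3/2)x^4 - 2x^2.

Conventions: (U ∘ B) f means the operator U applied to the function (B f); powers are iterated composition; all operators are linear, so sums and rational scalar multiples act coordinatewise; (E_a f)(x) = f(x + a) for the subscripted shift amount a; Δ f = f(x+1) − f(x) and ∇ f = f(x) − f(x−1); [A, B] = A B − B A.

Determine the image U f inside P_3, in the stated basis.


g(x) = 0

E_{-3} f = -(3/2)x^4 + 18x^3 - 83x^2 + 174x - 279/2
Δ E_{-3} f = -6x^3 + 45x^2 - 118x + 215/2
Δ f = -6x^3 - 9x^2 - 10x - 7/2
E_{-3} Δ f = -6x^3 + 45x^2 - 118x + 215/2
[Δ, E_{-3}] f = 0


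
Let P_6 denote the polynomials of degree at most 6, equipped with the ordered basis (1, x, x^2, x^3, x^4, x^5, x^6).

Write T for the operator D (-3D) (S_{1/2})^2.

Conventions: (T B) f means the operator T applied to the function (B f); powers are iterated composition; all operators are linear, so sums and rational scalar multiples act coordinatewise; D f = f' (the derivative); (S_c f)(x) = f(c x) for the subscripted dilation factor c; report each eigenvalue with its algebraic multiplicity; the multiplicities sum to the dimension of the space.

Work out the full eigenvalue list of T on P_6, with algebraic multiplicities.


image of 1: 0
image of x: 0
image of x^2: -3/8
image of x^3: -(9/32)x
image of x^4: -(9/64)x^2
image of x^5: -(15/256)x^3
image of x^6: -(45/2048)x^4
the matrix is upper triangular; its diagonal is (0, 0, 0, 0, 0, 0, 0)
for a triangular matrix the eigenvalues are the diagonal entries, with algebraic multiplicity their repetition count

λ = 0 (multiplicity 7)


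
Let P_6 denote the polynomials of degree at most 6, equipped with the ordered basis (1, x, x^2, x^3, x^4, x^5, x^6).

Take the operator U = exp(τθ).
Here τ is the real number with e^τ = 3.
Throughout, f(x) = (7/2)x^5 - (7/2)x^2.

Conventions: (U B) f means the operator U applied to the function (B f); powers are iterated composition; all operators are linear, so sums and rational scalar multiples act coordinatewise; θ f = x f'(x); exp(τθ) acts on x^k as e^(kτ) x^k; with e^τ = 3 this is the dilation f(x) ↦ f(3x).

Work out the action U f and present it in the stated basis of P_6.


g(x) = (1701/2)x^5 - (63/2)x^2

exp(τθ) x^k = e^(kτ) x^k; with e^τ = 3 this sends x^k to 3^k x^k
x^2 ↦ 9 x^2
x^5 ↦ 243 x^5
applying this coordinatewise to f: exp(τθ) f = (1701/2)x^5 - (63/2)x^2


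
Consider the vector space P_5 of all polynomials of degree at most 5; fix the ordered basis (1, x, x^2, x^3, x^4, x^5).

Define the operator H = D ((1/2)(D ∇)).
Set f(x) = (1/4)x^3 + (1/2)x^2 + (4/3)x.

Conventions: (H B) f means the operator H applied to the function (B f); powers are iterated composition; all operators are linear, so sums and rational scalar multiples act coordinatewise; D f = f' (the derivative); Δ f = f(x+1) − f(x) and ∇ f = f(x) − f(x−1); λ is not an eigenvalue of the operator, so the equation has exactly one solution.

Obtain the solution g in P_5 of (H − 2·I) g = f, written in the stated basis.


the image equals g(x) = -(1/8)x^3 - (1/4)x^2 - (2/3)x - 3/16

write g with unknown coordinates in the stated basis and equate coefficients in (H − 2·I) g = f
solving from the highest basis element down gives g = -(1/8)x^3 - (1/4)x^2 - (2/3)x - 3/16
check: H g = -3/8
so H g − 2·g = (1/4)x^3 + (1/2)x^2 + (4/3)x = f ✓


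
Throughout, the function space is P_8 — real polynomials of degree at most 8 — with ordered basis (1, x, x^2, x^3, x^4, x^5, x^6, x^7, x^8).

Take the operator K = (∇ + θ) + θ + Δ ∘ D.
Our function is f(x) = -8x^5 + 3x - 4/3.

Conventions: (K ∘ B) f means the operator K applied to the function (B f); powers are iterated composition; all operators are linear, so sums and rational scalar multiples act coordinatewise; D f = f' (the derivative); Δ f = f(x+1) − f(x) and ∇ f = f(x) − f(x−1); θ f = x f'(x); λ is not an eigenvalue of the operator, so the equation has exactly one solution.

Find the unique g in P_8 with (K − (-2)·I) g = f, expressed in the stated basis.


the image equals g(x) = -(2/3)x^5 + (1/3)x^4 + (2/3)x^3 + (34/9)x^2 - (17/36)x - 155/72

write g with unknown coordinates in the stated basis and equate coefficients in (K − (-2)·I) g = f
solving from the highest basis element down gives g = -(2/3)x^5 + (1/3)x^4 + (2/3)x^3 + (34/9)x^2 - (17/36)x - 155/72
check: K g = -(20/3)x^5 - (2/3)x^4 - (4/3)x^3 - (68/9)x^2 + (71/18)x + 107/36
so K g − (-2)·g = -8x^5 + 3x - 4/3 = f ✓


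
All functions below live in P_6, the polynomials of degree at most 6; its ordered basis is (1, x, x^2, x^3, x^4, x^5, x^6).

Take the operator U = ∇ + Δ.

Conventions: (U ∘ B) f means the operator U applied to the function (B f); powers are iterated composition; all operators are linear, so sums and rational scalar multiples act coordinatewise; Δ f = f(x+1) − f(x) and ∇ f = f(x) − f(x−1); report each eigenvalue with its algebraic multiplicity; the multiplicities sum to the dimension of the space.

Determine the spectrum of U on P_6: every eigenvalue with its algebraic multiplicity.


image of 1: 0
image of x: 2
image of x^2: 4x
image of x^3: 6x^2 + 2
image of x^4: 8x^3 + 8x
image of x^5: 10x^4 + 20x^2 + 2
image of x^6: 12x^5 + 40x^3 + 12x
the matrix is upper triangular; its diagonal is (0, 0, 0, 0, 0, 0, 0)
for a triangular matrix the eigenvalues are the diagonal entries, with algebraic multiplicity their repetition count

λ = 0 (multiplicity 7)


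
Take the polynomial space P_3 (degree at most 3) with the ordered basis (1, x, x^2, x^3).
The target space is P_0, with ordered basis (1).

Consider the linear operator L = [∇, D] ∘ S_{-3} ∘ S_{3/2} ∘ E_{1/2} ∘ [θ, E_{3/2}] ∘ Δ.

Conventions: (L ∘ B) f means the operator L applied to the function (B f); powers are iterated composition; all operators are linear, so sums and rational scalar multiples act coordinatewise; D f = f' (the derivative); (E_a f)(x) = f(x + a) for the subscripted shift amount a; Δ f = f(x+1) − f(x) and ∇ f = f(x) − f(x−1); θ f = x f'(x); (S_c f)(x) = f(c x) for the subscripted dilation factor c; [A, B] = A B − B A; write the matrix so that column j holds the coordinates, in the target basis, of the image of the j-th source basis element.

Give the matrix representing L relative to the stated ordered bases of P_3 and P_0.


the matrix is [[0, 0, 0, 0]] (rows listed top to bottom)

image of 1: 0
image of x: 0
image of x^2: 0
image of x^3: 0
each image's coordinates form column j of the matrix


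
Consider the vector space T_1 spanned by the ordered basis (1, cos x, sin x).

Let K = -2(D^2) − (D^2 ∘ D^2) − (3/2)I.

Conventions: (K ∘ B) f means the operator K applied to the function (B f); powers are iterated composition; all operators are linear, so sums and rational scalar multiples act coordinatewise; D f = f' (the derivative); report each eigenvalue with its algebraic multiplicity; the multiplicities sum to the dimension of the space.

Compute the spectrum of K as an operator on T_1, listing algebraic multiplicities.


image of 1: -3/2
image of cos x: -(1/2)cos x
image of sin x: -(1/2)sin x
the matrix is diagonal; its diagonal is (-3/2, -1/2, -1/2)
for a triangular matrix the eigenvalues are the diagonal entries, with algebraic multiplicity their repetition count

λ = -3/2 (multiplicity 1), λ = -1/2 (multiplicity 2)


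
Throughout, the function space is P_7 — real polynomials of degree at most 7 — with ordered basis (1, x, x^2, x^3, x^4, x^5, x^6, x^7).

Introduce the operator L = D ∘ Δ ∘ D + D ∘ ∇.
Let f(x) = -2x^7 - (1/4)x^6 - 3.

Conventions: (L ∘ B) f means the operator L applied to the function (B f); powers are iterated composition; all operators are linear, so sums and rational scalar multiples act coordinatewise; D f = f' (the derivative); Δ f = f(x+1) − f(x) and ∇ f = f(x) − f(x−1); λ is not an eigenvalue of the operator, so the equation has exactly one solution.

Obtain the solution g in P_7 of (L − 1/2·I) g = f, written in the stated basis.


the result is g(x) = 4x^7 + (1/2)x^6 + 336x^5 + 870x^4 + 17980x^3 + 43800x^2 + 292506x + 321322

write g with unknown coordinates in the stated basis and equate coefficients in (L − 1/2·I) g = f
solving from the highest basis element down gives g = 4x^7 + (1/2)x^6 + 336x^5 + 870x^4 + 17980x^3 + 43800x^2 + 292506x + 321322
check: L g = 168x^5 + 435x^4 + 8990x^3 + 21900x^2 + 146253x + 160658
so L g − 1/2·g = -2x^7 - (1/4)x^6 - 3 = f ✓


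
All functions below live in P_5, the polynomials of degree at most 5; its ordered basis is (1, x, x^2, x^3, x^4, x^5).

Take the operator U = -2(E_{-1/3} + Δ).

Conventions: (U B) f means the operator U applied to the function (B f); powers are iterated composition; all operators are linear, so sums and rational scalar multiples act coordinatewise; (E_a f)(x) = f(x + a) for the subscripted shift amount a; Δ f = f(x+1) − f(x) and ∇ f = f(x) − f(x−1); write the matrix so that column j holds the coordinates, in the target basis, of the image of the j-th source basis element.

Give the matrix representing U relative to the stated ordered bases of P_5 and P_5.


image of 1: -2
image of x: -2x - 4/3
image of x^2: -2x^2 - (8/3)x - 20/9
image of x^3: -2x^3 - 4x^2 - (20/3)x - 52/27
image of x^4: -2x^4 - (16/3)x^3 - (40/3)x^2 - (208/27)x - 164/81
image of x^5: -2x^5 - (20/3)x^4 - (200/9)x^3 - (520/27)x^2 - (820/81)x - 484/243
each image's coordinates form column j of the matrix

the matrix is [[-2, -4/3, -20/9, -52/27, -164/81, -484/243]; [0, -2, -8/3, -20/3, -208/27, -820/81]; [0, 0, -2, -4, -40/3, -520/27]; [0, 0, 0, -2, -16/3, -200/9]; [0, 0, 0, 0, -2, -20/3]; [0, 0, 0, 0, 0, -2]] (rows listed top to bottom)


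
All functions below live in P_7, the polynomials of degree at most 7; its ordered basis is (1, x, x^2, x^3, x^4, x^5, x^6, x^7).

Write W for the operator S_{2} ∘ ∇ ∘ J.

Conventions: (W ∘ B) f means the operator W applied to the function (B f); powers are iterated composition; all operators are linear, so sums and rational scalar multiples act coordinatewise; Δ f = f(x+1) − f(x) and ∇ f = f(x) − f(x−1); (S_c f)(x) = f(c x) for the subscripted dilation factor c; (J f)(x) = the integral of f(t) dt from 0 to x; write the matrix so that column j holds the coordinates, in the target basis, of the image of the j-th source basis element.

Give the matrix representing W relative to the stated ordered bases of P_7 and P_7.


the matrix is [[1, -1/2, 1/3, -1/4, 1/5, -1/6, 1/7, -1/8]; [0, 2, -2, 2, -2, 2, -2, 2]; [0, 0, 4, -6, 8, -10, 12, -14]; [0, 0, 0, 8, -16, 80/3, -40, 56]; [0, 0, 0, 0, 16, -40, 80, -140]; [0, 0, 0, 0, 0, 32, -96, 224]; [0, 0, 0, 0, 0, 0, 64, -224]; [0, 0, 0, 0, 0, 0, 0, 128]] (rows listed top to bottom)

image of 1: 1
image of x: 2x - 1/2
image of x^2: 4x^2 - 2x + 1/3
image of x^3: 8x^3 - 6x^2 + 2x - 1/4
image of x^4: 16x^4 - 16x^3 + 8x^2 - 2x + 1/5
image of x^5: 32x^5 - 40x^4 + (80/3)x^3 - 10x^2 + 2x - 1/6
image of x^6: 64x^6 - 96x^5 + 80x^4 - 40x^3 + 12x^2 - 2x + 1/7
image of x^7: 128x^7 - 224x^6 + 224x^5 - 140x^4 + 56x^3 - 14x^2 + 2x - 1/8
each image's coordinates form column j of the matrix


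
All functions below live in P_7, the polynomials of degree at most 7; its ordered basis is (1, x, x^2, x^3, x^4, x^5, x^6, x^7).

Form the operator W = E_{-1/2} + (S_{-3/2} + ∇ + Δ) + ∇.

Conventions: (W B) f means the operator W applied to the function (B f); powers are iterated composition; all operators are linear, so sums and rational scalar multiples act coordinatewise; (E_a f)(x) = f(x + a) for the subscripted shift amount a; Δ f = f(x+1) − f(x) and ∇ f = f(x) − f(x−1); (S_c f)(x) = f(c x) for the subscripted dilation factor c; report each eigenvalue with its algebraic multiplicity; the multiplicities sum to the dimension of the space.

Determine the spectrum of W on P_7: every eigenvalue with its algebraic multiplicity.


λ = -2059/128 (multiplicity 1), λ = -211/32 (multiplicity 1), λ = -19/8 (multiplicity 1), λ = -1/2 (multiplicity 1), λ = 2 (multiplicity 1), λ = 13/4 (multiplicity 1), λ = 97/16 (multiplicity 1), λ = 793/64 (multiplicity 1)

image of 1: 2
image of x: -(1/2)x + 5/2
image of x^2: (13/4)x^2 + 5x - 3/4
image of x^3: -(19/8)x^3 + (15/2)x^2 - (9/4)x + 23/8
image of x^4: (97/16)x^4 + 10x^3 - (9/2)x^2 + (23/2)x - 15/16
image of x^5: -(211/32)x^5 + (25/2)x^4 - (15/2)x^3 + (115/4)x^2 - (75/16)x + 95/32
image of x^6: (793/64)x^6 + 15x^5 - (45/4)x^4 + (115/2)x^3 - (225/16)x^2 + (285/16)x - 63/64
image of x^7: -(2059/128)x^7 + (35/2)x^6 - (63/4)x^5 + (805/8)x^4 - (525/16)x^3 + (1995/32)x^2 - (441/64)x + 383/128
the matrix is upper triangular; its diagonal is (2, -1/2, 13/4, -19/8, 97/16, -211/32, 793/64, -2059/128)
for a triangular matrix the eigenvalues are the diagonal entries, with algebraic multiplicity their repetition count


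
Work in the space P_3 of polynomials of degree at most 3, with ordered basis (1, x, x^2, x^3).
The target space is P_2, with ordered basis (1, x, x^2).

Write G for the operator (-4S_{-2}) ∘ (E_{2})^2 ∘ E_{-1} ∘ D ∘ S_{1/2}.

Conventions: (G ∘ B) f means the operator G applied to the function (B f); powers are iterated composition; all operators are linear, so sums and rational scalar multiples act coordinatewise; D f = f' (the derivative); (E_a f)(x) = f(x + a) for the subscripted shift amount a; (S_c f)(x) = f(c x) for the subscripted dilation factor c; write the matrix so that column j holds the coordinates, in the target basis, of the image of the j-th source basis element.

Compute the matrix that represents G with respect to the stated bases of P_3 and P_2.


the matrix is [[0, -2, -6, -27/2]; [0, 0, 4, 18]; [0, 0, 0, -6]] (rows listed top to bottom)

image of 1: 0
image of x: -2
image of x^2: 4x - 6
image of x^3: -6x^2 + 18x - 27/2
each image's coordinates form column j of the matrix


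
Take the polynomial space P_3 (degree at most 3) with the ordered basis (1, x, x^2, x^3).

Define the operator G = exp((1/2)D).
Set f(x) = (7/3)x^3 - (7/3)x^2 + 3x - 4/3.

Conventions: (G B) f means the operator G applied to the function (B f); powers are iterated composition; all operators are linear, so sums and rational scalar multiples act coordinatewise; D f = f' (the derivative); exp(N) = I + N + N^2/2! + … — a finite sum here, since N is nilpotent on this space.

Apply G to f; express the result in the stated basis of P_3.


the image equals g(x) = (7/3)x^3 + (7/6)x^2 + (29/12)x - 1/8

order-1 term: (7/2)x^2 - (7/3)x + 3/2
order-2 term: (7/4)x - 7/12
order-3 term: 7/24
the series for exp((1/2)D) f terminates at order 3
exp((1/2)D) f = (7/3)x^3 + (7/6)x^2 + (29/12)x - 1/8


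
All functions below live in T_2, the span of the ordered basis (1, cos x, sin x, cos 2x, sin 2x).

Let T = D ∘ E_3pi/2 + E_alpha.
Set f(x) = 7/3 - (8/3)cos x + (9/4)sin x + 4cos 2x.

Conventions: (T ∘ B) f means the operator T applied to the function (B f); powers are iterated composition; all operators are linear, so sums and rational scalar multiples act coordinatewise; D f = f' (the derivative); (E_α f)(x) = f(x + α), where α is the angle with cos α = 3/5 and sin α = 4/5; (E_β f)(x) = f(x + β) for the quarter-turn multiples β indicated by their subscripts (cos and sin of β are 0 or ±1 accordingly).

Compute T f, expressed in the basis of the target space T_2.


E_3pi/2 f = 7/3 - (9/4)cos x - (8/3)sin x - 4cos 2x
D E_3pi/2 f = -(8/3)cos x + (9/4)sin x + 8sin 2x
E_alpha f = 7/3 + (1/5)cos x + (209/60)sin x - (28/25)cos 2x - (96/25)sin 2x
(D ∘ E_3pi/2 + E_alpha) f = 7/3 - (37/15)cos x + (86/15)sin x - (28/25)cos 2x + (104/25)sin 2x

the result is g(x) = 7/3 - (37/15)cos x + (86/15)sin x - (28/25)cos 2x + (104/25)sin 2x


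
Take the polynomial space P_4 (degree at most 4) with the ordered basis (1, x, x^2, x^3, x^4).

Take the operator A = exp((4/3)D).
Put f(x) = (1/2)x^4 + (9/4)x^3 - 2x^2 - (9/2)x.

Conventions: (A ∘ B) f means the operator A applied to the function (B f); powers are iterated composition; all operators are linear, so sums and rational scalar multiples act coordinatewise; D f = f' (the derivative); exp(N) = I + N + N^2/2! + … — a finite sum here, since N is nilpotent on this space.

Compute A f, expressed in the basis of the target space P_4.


the result is g(x) = (1/2)x^4 + (59/12)x^3 + (37/3)x^2 + (373/54)x - 214/81

order-1 term: (8/3)x^3 + 9x^2 - (16/3)x - 6
order-2 term: (16/3)x^2 + 12x - 32/9
order-3 term: (128/27)x + 16/3
order-4 term: 128/81
the series for exp((4/3)D) f terminates at order 4
exp((4/3)D) f = (1/2)x^4 + (59/12)x^3 + (37/3)x^2 + (373/54)x - 214/81


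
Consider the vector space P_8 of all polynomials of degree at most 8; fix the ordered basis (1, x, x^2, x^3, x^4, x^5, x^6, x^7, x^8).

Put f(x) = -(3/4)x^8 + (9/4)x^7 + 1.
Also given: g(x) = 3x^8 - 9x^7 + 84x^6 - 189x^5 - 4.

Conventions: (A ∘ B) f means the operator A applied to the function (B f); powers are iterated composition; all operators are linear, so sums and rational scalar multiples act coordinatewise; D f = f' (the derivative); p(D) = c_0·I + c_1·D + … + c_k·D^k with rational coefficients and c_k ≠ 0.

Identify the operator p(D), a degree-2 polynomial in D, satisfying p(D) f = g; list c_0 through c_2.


c_0 = -4, c_1 = 0, c_2 = -2

D^0 f = -(3/4)x^8 + (9/4)x^7 + 1
D^1 f = -6x^7 + (63/4)x^6
D^2 f = -42x^6 + (189/2)x^5
matching coefficients of g against c_0 f + c_1 Df + … from the top degree down determines the c_i
solution: c_0 = -4, c_1 = 0, c_2 = -2


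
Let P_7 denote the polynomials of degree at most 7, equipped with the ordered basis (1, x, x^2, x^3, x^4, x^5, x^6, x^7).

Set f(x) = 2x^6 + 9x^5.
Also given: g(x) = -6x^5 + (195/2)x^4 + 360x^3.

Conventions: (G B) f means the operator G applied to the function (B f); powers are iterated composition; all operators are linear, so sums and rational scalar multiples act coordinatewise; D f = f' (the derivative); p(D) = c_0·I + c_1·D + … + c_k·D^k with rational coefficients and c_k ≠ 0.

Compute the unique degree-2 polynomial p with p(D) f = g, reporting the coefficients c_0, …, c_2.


p(D) = -(1/2)·D + 2·D^2, i.e. c_0 = 0, c_1 = -1/2, c_2 = 2

D^0 f = 2x^6 + 9x^5
D^1 f = 12x^5 + 45x^4
D^2 f = 60x^4 + 180x^3
matching coefficients of g against c_0 f + c_1 Df + … from the top degree down determines the c_i
solution: c_0 = 0, c_1 = -1/2, c_2 = 2


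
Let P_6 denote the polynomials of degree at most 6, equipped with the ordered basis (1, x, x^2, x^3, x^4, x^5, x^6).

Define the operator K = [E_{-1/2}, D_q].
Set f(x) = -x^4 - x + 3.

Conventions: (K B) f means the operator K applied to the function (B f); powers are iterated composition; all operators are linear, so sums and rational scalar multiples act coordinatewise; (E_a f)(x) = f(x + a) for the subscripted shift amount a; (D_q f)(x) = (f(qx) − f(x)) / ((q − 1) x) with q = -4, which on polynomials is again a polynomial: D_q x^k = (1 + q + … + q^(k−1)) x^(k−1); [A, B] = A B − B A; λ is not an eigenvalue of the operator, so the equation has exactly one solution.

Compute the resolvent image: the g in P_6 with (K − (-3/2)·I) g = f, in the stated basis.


g(x) = -(2/3)x^4 + (410/9)x^2 - (47/3)x - 3827/54

write g with unknown coordinates in the stated basis and equate coefficients in (K − (-3/2)·I) g = f
solving from the highest basis element down gives g = -(2/3)x^4 + (410/9)x^2 - (47/3)x - 3827/54
check: K g = -(205/3)x^2 + (45/2)x + 3935/36
so K g − (-3/2)·g = -x^4 - x + 3 = f ✓


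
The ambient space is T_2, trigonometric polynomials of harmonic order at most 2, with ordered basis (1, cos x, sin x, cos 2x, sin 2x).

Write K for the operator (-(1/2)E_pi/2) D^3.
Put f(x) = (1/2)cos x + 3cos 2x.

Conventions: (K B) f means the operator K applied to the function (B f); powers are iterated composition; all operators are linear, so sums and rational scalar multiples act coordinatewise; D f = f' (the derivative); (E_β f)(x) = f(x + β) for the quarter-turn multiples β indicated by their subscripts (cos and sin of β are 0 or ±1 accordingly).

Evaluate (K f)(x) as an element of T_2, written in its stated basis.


the result is g(x) = -(1/4)cos x + 12sin 2x

D f = -(1/2)sin x - 6sin 2x
D D f = -(1/2)cos x - 12cos 2x
D D D f = (1/2)sin x + 24sin 2x
E_pi/2 D^3 f = (1/2)cos x - 24sin 2x
(-(1/2)E_pi/2) D^3 f = -(1/4)cos x + 12sin 2x


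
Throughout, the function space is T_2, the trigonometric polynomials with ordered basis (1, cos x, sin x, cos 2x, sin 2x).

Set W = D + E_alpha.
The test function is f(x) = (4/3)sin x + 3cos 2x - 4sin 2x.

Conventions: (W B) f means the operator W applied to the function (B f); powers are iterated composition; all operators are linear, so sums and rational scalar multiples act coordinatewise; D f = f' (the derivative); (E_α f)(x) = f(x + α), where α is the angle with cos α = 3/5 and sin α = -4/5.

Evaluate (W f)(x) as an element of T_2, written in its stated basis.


D f = (4/3)cos x - 8cos 2x - 6sin 2x
E_alpha f = -(16/15)cos x + (4/5)sin x + 3cos 2x + 4sin 2x
(D + E_alpha) f = (4/15)cos x + (4/5)sin x - 5cos 2x - 2sin 2x

g(x) = (4/15)cos x + (4/5)sin x - 5cos 2x - 2sin 2x


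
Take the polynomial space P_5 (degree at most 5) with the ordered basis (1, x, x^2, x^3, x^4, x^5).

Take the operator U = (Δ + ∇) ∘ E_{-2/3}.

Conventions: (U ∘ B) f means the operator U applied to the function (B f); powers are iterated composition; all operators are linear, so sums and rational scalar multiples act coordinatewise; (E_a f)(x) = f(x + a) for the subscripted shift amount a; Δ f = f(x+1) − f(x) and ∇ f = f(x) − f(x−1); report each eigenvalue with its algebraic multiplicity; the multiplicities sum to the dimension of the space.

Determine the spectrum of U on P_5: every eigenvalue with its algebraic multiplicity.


image of 1: 0
image of x: 2
image of x^2: 4x - 8/3
image of x^3: 6x^2 - 8x + 14/3
image of x^4: 8x^3 - 16x^2 + (56/3)x - 208/27
image of x^5: 10x^4 - (80/3)x^3 + (140/3)x^2 - (1040/27)x + 1042/81
the matrix is upper triangular; its diagonal is (0, 0, 0, 0, 0, 0)
for a triangular matrix the eigenvalues are the diagonal entries, with algebraic multiplicity their repetition count

λ = 0 (multiplicity 6)


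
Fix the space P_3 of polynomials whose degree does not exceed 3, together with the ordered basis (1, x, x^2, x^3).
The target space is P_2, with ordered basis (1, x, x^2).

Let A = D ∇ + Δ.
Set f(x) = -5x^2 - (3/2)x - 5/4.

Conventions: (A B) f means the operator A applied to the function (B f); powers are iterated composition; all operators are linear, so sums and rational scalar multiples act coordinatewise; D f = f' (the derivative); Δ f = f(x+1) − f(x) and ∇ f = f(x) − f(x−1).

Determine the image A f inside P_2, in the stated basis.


the result is g(x) = -10x - 33/2

∇ f = -10x + 7/2
D ∇ f = -10
Δ f = -10x - 13/2
(D ∇ + Δ) f = -10x - 33/2


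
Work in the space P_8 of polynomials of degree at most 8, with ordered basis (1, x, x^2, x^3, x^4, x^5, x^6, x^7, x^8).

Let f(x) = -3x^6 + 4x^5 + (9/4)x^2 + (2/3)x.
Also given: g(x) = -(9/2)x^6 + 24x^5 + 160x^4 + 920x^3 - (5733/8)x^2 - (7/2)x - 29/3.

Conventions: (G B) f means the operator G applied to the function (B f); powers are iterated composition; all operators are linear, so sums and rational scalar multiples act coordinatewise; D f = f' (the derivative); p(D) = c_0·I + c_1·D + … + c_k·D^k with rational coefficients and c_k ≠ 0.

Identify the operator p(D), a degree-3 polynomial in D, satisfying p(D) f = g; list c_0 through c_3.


D^0 f = -3x^6 + 4x^5 + (9/4)x^2 + (2/3)x
D^1 f = -18x^5 + 20x^4 + (9/2)x + 2/3
D^2 f = -90x^4 + 80x^3 + 9/2
D^3 f = -360x^3 + 240x^2
matching coefficients of g against c_0 f + c_1 Df + … from the top degree down determines the c_i
solution: c_0 = 3/2, c_1 = -1, c_2 = -2, c_3 = -3

p(D) = (3/2)·I − D − 2·D^2 − 3·D^3, i.e. c_0 = 3/2, c_1 = -1, c_2 = -2, c_3 = -3


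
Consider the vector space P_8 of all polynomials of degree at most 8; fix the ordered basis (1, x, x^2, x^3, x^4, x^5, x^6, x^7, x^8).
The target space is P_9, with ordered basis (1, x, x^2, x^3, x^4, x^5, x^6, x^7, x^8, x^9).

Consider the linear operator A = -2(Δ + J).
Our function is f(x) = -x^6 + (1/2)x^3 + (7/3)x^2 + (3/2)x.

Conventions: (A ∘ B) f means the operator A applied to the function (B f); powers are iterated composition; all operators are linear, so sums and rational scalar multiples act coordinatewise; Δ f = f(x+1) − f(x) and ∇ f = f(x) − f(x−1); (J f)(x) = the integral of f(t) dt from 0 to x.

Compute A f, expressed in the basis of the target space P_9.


Δ f = -6x^5 - 15x^4 - 20x^3 - (27/2)x^2 + (1/6)x + 10/3
J f = -(1/7)x^7 + (1/8)x^4 + (7/9)x^3 + (3/4)x^2
(Δ + J) f = -(1/7)x^7 - 6x^5 - (119/8)x^4 - (173/9)x^3 - (51/4)x^2 + (1/6)x + 10/3
(-2(Δ + J)) f = (2/7)x^7 + 12x^5 + (119/4)x^4 + (346/9)x^3 + (51/2)x^2 - (1/3)x - 20/3

the result is g(x) = (2/7)x^7 + 12x^5 + (119/4)x^4 + (346/9)x^3 + (51/2)x^2 - (1/3)x - 20/3
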